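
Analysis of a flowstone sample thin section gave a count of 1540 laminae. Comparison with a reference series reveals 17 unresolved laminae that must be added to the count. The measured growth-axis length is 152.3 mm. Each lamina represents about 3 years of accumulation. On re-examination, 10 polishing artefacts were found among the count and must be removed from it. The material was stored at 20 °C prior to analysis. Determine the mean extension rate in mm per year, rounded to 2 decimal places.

True lamina count = 1540 − 10 + 17 = 1547.
At 3 years per lamina, 1547 × 3 = 4641 years.
152.3 mm over 4641 years gives 152.3 / 4641 ≈ 0.03 mm per year.

0.03 mm per year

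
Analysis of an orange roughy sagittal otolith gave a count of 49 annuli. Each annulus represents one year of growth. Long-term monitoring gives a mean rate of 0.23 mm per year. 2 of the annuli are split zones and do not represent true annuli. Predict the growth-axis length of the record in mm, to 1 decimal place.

Correcting the raw count gives 49 − 2 = 47 true annuli.
47 years at 0.23 mm/year gives 0.23 × 47 = 10.8 mm.

10.8 mm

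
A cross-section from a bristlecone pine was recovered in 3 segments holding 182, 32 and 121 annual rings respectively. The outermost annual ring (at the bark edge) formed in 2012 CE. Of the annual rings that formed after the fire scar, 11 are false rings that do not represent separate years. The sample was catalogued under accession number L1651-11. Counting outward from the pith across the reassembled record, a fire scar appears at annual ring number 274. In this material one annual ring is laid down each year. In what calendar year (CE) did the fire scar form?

1962 CE

Total annual rings = 182 + 32 + 121 = 335.
335 − 274 = 61 annual rings lie beyond the fire scar toward the bark edge.
Removing the 11 false annual rings leaves 61 − 11 = 50 true annual rings beyond the fire scar.
Counting back 50 years from 2012 CE places the fire scar in 2012 − 50 = 1962 CE.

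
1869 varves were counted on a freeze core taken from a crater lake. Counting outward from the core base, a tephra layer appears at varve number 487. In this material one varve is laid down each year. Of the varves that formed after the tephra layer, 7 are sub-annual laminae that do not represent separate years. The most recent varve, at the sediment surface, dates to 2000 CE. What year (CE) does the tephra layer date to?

1869 − 487 = 1382 varves lie beyond the tephra layer toward the sediment surface.
Excluding 7 false varves: 1382 − 7 = 1375.
The varve at the sediment surface is 2000 CE, so the tephra layer dates to 2000 − 1375 = 625 CE.

625 CE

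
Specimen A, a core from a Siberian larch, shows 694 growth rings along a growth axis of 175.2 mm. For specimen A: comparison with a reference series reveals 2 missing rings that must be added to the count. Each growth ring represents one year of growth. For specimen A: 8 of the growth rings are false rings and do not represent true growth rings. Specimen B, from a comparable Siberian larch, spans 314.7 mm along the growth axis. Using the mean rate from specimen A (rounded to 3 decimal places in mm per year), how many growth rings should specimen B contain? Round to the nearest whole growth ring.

1234 growth rings

Specimen A: after corrections the count is 694 − 8 + 2 = 688 growth rings.
A: Extension rate ≈ 175.2 / 688 = 0.255 mm/year.
B spans 314.7 / 0.255 = 1234.12 years ≈ 1234 growth rings.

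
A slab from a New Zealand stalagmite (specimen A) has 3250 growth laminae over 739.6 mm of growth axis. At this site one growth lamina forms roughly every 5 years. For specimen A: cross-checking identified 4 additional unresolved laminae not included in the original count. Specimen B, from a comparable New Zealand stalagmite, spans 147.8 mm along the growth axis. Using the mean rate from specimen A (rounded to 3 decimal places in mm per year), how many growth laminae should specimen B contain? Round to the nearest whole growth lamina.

Specimen A: correcting the raw count gives 3250 + 4 = 3254 true growth laminae.
Specimen A: multiplying by 5 years per growth lamina: 3254 × 5 = 16270 years.
A: Extension rate ≈ 739.6 / 16270 = 0.045 mm/year.
B spans 147.8 / 0.045 = 3284.44 years; at 5 years per growth lamina that is 3284.44 / 5 ≈ 657 growth laminae.

657 growth laminae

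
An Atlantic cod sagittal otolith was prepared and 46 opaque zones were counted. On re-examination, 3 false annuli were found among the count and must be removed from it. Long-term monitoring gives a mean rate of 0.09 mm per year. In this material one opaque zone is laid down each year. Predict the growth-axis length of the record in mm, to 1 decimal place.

3.9 mm

True opaque zone count = 46 − 3 = 43.
Length ≈ 0.09 × 43 = 3.9 mm.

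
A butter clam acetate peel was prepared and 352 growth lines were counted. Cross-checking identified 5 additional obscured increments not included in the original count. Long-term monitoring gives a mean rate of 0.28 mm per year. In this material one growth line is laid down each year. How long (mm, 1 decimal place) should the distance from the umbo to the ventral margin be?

100.0 mm

After corrections the count is 352 + 5 = 357 growth lines.
Length ≈ 0.28 × 357 = 100.0 mm.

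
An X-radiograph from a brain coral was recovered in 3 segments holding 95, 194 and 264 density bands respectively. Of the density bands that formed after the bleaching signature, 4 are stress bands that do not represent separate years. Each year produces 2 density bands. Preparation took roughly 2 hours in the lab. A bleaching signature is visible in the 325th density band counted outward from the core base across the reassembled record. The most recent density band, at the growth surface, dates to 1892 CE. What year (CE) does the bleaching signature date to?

Total density bands = 95 + 194 + 264 = 553.
Between density band 325 and the growth surface there are 553 − 325 = 228 density bands.
Excluding 4 false density bands: 228 − 4 = 224.
With 2 density bands per year, 224 / 2 = 112 years.
Counting back 112 years from 1892 CE places the bleaching signature in 1892 − 112 = 1780 CE.

1780 CE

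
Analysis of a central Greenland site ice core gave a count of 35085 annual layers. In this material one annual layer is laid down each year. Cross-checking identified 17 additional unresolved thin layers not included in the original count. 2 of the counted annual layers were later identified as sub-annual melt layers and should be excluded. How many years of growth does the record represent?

35100 years

After corrections the count is 35085 − 2 + 17 = 35100 annual layers.
With a one-to-one annual layer periodicity this is 35100 years.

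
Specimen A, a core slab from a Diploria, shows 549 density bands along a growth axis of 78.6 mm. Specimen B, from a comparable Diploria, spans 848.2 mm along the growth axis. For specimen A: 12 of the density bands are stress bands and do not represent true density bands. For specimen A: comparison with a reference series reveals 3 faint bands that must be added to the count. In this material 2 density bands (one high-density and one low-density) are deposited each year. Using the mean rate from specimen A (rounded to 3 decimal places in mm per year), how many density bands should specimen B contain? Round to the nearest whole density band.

Specimen A: correcting the raw count gives 549 − 12 + 3 = 540 true density bands.
Specimen A: with 2 density bands per year, 540 / 2 = 270 years.
A: Extension rate ≈ 78.6 / 270 = 0.291 mm per year.
For B, 848.2 / 0.291 = 2914.78 years; at 2 density bands per year that is 2914.78 × 2 ≈ 5830 density bands.

5830 density bands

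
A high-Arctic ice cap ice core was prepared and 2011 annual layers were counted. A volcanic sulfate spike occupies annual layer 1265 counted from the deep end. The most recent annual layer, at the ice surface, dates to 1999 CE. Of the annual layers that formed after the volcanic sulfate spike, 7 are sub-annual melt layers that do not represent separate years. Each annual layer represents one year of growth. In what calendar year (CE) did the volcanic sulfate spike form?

Between annual layer 1265 and the ice surface there are 2011 − 1265 = 746 annual layers.
746 − 7 false = 739 true annual layers after the volcanic sulfate spike.
The annual layer at the ice surface is 1999 CE, so the volcanic sulfate spike dates to 1999 − 739 = 1260 CE.

1260 CE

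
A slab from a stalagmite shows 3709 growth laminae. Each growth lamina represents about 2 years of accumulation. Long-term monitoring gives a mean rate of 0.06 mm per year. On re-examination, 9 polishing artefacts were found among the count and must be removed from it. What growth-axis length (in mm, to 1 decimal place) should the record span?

444.0 mm

True growth lamina count = 3709 − 9 = 3700.
3700 growth laminae at 2 years each span 3700 × 2 = 7400 years.
7400 years at 0.06 mm/year gives 0.06 × 7400 = 444.0 mm.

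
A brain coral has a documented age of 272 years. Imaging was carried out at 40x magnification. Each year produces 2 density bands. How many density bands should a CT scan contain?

544 density bands

Expected density bands: 272 × 2 = 544.
So 544 density bands should be present.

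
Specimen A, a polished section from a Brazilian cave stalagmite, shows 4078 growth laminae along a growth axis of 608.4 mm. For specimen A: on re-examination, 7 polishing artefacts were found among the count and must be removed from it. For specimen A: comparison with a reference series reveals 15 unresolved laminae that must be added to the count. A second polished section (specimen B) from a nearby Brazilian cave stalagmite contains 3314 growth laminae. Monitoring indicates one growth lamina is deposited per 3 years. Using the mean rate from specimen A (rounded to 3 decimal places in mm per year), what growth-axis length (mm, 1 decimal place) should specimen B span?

497.1 mm

Specimen A: true growth lamina count = 4078 − 7 + 15 = 4086.
Specimen A: multiplying by 3 years per growth lamina: 4086 × 3 = 12258 years.
A: Extension rate ≈ 608.4 / 12258 = 0.050 mm per year.
Specimen B: at 3 years per growth lamina, 3314 × 3 = 9942 years. For B, 0.050 mm/year × 9942 years = 497.1 mm.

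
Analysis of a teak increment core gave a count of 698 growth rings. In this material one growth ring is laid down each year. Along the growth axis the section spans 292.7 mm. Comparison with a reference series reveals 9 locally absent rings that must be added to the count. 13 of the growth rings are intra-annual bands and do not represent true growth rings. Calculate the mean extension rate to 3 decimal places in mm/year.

0.422 mm/year

Correcting the raw count gives 698 − 13 + 9 = 694 true growth rings.
292.7 mm over 694 years gives 292.7 / 694 ≈ 0.422 mm/year.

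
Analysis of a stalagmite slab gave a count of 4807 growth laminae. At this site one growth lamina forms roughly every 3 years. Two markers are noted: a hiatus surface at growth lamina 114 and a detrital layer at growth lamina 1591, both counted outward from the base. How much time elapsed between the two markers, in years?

Separation: 1591 − 114 = 1477 growth laminae.
At 3 years per growth lamina, 1477 × 3 = 4431 years.

4431 years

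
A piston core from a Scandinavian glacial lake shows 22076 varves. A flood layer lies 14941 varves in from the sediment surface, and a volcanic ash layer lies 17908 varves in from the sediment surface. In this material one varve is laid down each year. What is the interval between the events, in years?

17908 − 14941 = 2967 varves lie between the two events.
That is 2967 years at one varve per year.

2967 years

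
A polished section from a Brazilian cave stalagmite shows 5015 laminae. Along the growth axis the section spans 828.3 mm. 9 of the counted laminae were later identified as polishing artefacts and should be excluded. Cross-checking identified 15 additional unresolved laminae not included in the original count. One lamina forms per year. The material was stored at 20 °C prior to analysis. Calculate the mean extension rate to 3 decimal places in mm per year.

Correcting the raw count gives 5015 − 9 + 15 = 5021 true laminae.
828.3 mm over 5021 years gives 828.3 / 5021 ≈ 0.165 mm per year.

0.165 mm per year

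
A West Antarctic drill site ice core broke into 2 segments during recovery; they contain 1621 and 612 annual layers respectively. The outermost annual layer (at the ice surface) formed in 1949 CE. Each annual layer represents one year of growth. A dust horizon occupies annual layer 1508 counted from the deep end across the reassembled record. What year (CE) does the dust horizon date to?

Total annual layers = 1621 + 612 = 2233.
Between annual layer 1508 and the ice surface there are 2233 − 1508 = 725 annual layers.
The annual layer at the ice surface is 1949 CE, so the dust horizon dates to 1949 − 725 = 1224 CE.

1224 CE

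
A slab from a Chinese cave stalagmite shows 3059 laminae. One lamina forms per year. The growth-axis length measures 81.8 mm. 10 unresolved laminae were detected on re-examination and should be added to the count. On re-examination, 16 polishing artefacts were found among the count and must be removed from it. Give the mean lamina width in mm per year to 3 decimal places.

0.027 mm per year

Correcting the raw count gives 3059 − 16 + 10 = 3053 true laminae.
81.8 mm over 3053 years gives 81.8 / 3053 ≈ 0.027 mm per year.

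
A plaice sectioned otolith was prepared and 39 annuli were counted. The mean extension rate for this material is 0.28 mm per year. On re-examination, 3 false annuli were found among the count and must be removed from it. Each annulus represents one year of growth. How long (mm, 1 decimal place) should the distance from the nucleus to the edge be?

10.1 mm

True annulus count = 39 − 3 = 36.
36 years at 0.28 mm/year gives 0.28 × 36 = 10.1 mm.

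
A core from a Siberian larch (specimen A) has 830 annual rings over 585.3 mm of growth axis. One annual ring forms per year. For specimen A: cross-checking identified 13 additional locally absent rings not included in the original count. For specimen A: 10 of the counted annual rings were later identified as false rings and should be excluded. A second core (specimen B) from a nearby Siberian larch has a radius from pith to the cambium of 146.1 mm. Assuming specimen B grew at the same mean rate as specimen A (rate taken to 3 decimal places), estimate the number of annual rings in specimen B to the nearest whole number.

Specimen A: adjusted count: 830 − 10 + 13 = 833 annual rings.
A: Extension rate ≈ 585.3 / 833 = 0.703 mm per year.
For B, 146.1 / 0.703 = 207.82 years ≈ 208 annual rings.

208 annual rings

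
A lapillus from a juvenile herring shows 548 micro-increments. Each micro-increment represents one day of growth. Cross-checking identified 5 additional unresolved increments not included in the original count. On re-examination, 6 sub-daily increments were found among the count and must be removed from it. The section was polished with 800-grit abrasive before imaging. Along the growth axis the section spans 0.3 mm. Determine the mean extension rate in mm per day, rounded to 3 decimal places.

After corrections the count is 548 − 6 + 5 = 547 micro-increments.
0.3 mm over 547 days gives 0.3 / 547 ≈ 0.001 mm per day.

0.001 mm per day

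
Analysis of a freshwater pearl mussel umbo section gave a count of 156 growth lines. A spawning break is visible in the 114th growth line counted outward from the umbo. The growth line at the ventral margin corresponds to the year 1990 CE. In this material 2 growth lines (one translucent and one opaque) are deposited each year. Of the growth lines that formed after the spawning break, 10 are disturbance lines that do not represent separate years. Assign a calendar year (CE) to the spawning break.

1974 CE

The spawning break sits at growth line 114 from the umbo, so 156 − 114 = 42 growth lines formed after it.
Removing the 10 false growth lines leaves 42 − 10 = 32 true growth lines beyond the spawning break.
With 2 growth lines per year, 32 / 2 = 16 years.
The growth line at the ventral margin is 1990 CE, so the spawning break dates to 1990 − 16 = 1974 CE.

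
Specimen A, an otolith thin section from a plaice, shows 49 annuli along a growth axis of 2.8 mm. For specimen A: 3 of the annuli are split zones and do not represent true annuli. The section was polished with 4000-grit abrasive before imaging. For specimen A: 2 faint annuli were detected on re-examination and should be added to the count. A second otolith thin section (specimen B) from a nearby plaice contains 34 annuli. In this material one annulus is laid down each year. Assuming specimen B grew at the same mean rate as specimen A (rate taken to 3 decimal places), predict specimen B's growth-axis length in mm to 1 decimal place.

Specimen A: correcting the raw count gives 49 − 3 + 2 = 48 true annuli.
A: Extension rate ≈ 2.8 / 48 = 0.058 mm/yr.
For B, 0.058 mm/year × 34 years = 2.0 mm.

2.0 mm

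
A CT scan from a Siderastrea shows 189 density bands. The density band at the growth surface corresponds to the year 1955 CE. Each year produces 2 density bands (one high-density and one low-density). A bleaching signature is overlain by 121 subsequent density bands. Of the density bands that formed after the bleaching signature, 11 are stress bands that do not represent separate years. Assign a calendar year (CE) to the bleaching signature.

121 density bands formed after the bleaching signature.
121 − 11 false = 110 true density bands after the bleaching signature.
110 density bands at 2 per year is 110 / 2 = 55 years.
The density band at the growth surface is 1955 CE, so the bleaching signature dates to 1955 − 55 = 1900 CE.

1900 CE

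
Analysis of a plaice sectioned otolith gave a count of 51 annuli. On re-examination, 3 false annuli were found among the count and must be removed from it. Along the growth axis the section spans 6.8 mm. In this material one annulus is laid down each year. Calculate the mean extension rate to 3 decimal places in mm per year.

0.142 mm per year

True annulus count = 51 − 3 = 48.
6.8 mm over 48 years gives 6.8 / 48 ≈ 0.142 mm per year.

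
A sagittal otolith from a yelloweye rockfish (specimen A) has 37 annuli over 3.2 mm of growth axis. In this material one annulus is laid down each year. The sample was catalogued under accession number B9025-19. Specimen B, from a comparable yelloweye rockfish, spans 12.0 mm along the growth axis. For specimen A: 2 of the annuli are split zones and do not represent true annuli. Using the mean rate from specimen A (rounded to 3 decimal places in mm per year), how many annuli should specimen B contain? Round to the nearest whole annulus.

132 annuli

Specimen A: after corrections the count is 37 − 2 = 35 annuli.
A: Extension rate ≈ 3.2 / 35 = 0.091 mm/year.
For B, 12.0 / 0.091 = 131.87 years ≈ 132 annuli.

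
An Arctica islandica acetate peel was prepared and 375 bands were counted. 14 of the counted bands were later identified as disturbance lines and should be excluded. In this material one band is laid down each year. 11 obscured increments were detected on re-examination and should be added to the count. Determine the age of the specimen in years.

372 yr

Adjusted count: 375 − 14 + 11 = 372 bands.
With a one-to-one band periodicity this is 372 years.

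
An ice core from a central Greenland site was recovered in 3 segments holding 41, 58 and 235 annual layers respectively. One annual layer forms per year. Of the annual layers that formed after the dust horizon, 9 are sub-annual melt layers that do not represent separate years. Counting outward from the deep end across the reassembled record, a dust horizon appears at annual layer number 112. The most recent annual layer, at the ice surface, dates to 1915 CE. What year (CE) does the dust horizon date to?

1702 CE

Total annual layers = 41 + 58 + 235 = 334.
Between annual layer 112 and the ice surface there are 334 − 112 = 222 annual layers.
222 − 9 false = 213 true annual layers after the dust horizon.
1915 − 213 = 1702 CE.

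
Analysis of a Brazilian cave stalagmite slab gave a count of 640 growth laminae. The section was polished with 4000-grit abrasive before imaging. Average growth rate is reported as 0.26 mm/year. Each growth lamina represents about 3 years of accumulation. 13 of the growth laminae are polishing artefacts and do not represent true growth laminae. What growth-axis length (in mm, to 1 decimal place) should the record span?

489.1 mm

Correcting the raw count gives 640 − 13 = 627 true growth laminae.
Multiplying by 3 years per growth lamina: 627 × 3 = 1881 years.
1881 years at 0.26 mm/year gives 0.26 × 1881 = 489.1 mm.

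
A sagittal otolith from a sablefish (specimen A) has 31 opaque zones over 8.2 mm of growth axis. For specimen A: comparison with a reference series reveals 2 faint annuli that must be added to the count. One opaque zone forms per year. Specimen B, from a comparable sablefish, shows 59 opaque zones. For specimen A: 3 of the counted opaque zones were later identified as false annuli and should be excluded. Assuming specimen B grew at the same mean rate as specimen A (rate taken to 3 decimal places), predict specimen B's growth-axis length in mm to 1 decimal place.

Specimen A: after corrections the count is 31 − 3 + 2 = 30 opaque zones.
A: Extension rate ≈ 8.2 / 30 = 0.273 mm/yr.
Length of B = 0.273 × 59 = 16.1 mm.

16.1 mm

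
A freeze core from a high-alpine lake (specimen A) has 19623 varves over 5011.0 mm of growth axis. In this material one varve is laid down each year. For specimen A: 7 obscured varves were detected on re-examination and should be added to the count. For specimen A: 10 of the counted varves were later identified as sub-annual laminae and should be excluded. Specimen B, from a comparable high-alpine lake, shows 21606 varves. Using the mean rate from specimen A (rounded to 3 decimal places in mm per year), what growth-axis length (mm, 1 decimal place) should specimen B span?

Specimen A: true varve count = 19623 − 10 + 7 = 19620.
A: 5011.0 mm over 19620 years gives 5011.0 / 19620 ≈ 0.255 mm/yr.
Length of B = 0.255 × 21606 = 5509.5 mm.

5509.5 mm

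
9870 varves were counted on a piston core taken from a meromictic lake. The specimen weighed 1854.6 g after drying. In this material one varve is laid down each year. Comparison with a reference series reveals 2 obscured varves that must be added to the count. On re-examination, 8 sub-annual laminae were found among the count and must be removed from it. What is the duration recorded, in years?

9864 years

Correcting the raw count gives 9870 − 8 + 2 = 9864 true varves.
One varve per year makes the duration 9864 years.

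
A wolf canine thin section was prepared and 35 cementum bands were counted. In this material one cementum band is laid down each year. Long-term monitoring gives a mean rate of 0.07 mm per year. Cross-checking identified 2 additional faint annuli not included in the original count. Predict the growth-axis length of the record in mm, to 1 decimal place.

2.6 mm

Correcting the raw count gives 35 + 2 = 37 true cementum bands.
37 years at 0.07 mm/year gives 0.07 × 37 = 2.6 mm.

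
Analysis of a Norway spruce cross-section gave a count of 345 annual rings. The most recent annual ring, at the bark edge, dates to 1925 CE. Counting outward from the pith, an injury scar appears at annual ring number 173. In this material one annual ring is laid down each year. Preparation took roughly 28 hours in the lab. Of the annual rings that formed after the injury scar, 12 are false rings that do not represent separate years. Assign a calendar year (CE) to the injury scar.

The injury scar sits at annual ring 173 from the pith, so 345 − 173 = 172 annual rings formed after it.
Excluding 12 false annual rings: 172 − 12 = 160.
1925 − 160 = 1765 CE.

1765 CE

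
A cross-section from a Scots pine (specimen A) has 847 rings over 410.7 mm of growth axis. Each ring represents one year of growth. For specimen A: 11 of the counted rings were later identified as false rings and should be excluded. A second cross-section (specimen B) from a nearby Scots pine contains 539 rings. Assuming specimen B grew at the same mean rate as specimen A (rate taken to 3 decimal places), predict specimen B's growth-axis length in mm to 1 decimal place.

Specimen A: adjusted count: 847 − 11 = 836 rings.
A: 410.7 mm over 836 years gives 410.7 / 836 ≈ 0.491 mm per year.
For B, 0.491 mm/year × 539 years = 264.6 mm.

264.6 mm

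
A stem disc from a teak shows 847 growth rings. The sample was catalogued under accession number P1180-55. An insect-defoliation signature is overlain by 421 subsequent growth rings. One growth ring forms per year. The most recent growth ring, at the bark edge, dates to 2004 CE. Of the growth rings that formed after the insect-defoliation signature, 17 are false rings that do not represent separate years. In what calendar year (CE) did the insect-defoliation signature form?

There are 421 growth rings younger than the insect-defoliation signature.
Removing the 17 false growth rings leaves 421 − 17 = 404 true growth rings beyond the insect-defoliation signature.
2004 − 404 = 1600 CE.

1600 CE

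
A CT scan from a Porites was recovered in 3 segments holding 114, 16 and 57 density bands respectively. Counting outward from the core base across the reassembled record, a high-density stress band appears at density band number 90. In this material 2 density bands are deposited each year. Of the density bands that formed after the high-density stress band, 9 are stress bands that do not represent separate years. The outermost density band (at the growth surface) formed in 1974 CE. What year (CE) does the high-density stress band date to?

1930 CE

Total density bands = 114 + 16 + 57 = 187.
187 − 90 = 97 density bands lie beyond the high-density stress band toward the growth surface.
97 − 9 false = 88 true density bands after the high-density stress band.
Dividing by 2 density bands per year: 88 / 2 = 44 years.
Counting back 44 years from 1974 CE places the high-density stress band in 1974 − 44 = 1930 CE.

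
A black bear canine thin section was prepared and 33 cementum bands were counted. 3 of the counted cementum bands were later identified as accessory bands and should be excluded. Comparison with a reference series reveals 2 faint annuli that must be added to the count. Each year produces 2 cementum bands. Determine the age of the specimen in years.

16 years

After corrections the count is 33 − 3 + 2 = 32 cementum bands.
Dividing by 2 cementum bands per year: 32 / 2 = 16 years.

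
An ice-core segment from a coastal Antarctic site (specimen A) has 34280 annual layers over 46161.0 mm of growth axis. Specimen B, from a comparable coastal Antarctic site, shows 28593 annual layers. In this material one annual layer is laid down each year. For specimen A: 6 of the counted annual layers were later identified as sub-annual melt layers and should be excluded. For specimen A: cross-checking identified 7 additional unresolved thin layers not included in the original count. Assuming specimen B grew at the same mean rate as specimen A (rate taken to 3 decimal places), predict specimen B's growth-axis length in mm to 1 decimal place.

Specimen A: correcting the raw count gives 34280 − 6 + 7 = 34281 true annual layers.
A: Extension rate ≈ 46161.0 / 34281 = 1.347 mm/year.
For B, 1.347 mm/year × 28593 years = 38514.8 mm.

38514.8 mm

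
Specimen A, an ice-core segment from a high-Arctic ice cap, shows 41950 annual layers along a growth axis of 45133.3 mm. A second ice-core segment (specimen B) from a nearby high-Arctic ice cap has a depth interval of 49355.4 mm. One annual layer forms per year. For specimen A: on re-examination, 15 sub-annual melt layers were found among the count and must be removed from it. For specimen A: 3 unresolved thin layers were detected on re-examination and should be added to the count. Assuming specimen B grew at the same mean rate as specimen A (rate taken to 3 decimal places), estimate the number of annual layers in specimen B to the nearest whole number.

45869 annual layers

Specimen A: correcting the raw count gives 41950 − 15 + 3 = 41938 true annual layers.
A: Extension rate ≈ 45133.3 / 41938 = 1.076 mm/yr.
B spans 49355.4 / 1.076 = 45869.33 years ≈ 45869 annual layers.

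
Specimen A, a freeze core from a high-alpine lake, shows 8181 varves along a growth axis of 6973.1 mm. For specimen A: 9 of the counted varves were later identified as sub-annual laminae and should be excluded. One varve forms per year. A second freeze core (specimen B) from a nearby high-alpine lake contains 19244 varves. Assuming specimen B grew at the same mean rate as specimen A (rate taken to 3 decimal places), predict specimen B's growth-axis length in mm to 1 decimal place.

16415.1 mm

Specimen A: correcting the raw count gives 8181 − 9 = 8172 true varves.
A: Mean rate = 6973.1 mm / 8172 years ≈ 0.853 mm per year.
Length of B = 0.853 × 19244 = 16415.1 mm.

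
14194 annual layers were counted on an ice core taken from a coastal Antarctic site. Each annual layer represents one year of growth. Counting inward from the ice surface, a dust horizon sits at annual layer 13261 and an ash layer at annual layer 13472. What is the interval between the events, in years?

The two markers are separated by 13472 − 13261 = 211 annual layers.
That is 211 years at one annual layer per year.

211 years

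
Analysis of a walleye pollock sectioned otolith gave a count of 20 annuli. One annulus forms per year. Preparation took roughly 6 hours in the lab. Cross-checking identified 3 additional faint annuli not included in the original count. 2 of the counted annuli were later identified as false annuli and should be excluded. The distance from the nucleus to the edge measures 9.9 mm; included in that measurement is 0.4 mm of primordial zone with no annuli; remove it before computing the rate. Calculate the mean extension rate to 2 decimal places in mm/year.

Correcting the raw count gives 20 − 2 + 3 = 21 true annuli.
Removing the 0.4 mm offcut leaves 9.9 − 0.4 = 9.5 mm.
Extension rate ≈ 9.5 / 21 = 0.45 mm/year.

0.45 mm/year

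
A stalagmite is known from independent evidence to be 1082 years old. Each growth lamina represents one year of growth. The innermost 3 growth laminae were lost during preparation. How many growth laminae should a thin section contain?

Expected growth laminae over 1082 years: 1082.
Subtracting the 3 growth laminae not captured gives 1082 − 3 = 1079 growth laminae in the record.

1079 growth laminae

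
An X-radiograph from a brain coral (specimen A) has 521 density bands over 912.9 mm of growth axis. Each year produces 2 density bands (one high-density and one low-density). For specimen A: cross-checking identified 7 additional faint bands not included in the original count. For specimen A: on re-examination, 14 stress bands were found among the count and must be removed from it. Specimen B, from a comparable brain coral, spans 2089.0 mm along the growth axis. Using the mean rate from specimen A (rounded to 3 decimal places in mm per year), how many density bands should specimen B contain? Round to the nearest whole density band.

1176 density bands

Specimen A: true density band count = 521 − 14 + 7 = 514.
Specimen A: with 2 density bands per year, 514 / 2 = 257 years.
A: Extension rate ≈ 912.9 / 257 = 3.552 mm/yr.
B spans 2089.0 / 3.552 = 588.12 years; at 2 density bands per year that is 588.12 × 2 ≈ 1176 density bands.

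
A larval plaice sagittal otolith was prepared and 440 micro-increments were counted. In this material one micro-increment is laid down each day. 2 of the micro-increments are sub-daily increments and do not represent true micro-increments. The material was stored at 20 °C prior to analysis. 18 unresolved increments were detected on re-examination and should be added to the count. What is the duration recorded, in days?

456 days

True micro-increment count = 440 − 2 + 18 = 456.
With a one-to-one micro-increment periodicity this is 456 days.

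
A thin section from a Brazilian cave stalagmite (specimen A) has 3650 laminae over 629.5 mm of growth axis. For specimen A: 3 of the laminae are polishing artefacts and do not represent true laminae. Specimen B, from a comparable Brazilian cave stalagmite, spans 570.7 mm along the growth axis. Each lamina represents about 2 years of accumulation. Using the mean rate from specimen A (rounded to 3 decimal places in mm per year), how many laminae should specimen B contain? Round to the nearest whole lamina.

Specimen A: after corrections the count is 3650 − 3 = 3647 laminae.
Specimen A: multiplying by 2 years per lamina: 3647 × 2 = 7294 years.
A: Mean rate = 629.5 mm / 7294 years ≈ 0.086 mm per year.
B spans 570.7 / 0.086 = 6636.05 years; at 2 years per lamina that is 6636.05 / 2 ≈ 3318 laminae.

3318 laminae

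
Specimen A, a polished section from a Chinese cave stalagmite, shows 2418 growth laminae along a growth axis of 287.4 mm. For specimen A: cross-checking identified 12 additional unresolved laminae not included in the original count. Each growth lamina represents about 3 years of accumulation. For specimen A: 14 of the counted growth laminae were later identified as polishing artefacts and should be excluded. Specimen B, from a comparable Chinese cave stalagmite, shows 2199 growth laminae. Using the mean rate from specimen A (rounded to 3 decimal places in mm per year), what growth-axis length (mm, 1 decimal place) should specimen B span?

Specimen A: after corrections the count is 2418 − 14 + 12 = 2416 growth laminae.
Specimen A: at 3 years per growth lamina, 2416 × 3 = 7248 years.
A: Mean rate = 287.4 mm / 7248 years ≈ 0.040 mm/year.
Specimen B: at 3 years per growth lamina, 2199 × 3 = 6597 years. B's length ≈ 0.040 × 6597 = 263.9 mm.

263.9 mm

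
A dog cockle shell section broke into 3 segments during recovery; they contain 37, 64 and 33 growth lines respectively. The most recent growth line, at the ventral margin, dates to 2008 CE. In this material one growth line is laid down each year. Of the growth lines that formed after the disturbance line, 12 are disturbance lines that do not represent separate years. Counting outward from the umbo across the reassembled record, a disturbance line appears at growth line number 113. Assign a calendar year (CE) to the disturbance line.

Total growth lines = 37 + 64 + 33 = 134.
Between growth line 113 and the ventral margin there are 134 − 113 = 21 growth lines.
21 − 12 false = 9 true growth lines after the disturbance line.
The growth line at the ventral margin is 2008 CE, so the disturbance line dates to 2008 − 9 = 1999 CE.

1999 CE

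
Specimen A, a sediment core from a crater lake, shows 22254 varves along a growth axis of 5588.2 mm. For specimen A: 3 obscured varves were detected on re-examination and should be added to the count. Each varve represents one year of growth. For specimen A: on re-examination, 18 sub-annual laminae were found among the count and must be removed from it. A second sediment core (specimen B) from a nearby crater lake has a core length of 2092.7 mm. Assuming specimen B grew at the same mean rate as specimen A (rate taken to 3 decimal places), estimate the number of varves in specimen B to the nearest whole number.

Specimen A: adjusted count: 22254 − 18 + 3 = 22239 varves.
A: Mean rate = 5588.2 mm / 22239 years ≈ 0.251 mm/yr.
For B, 2092.7 / 0.251 = 8337.45 years ≈ 8337 varves.

8337 varves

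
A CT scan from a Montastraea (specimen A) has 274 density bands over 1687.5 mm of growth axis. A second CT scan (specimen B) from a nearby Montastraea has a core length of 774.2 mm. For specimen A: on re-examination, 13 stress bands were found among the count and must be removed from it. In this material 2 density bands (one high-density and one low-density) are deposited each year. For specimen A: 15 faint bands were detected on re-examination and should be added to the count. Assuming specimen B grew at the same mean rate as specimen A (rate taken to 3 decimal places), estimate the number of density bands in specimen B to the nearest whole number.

127 density bands

Specimen A: correcting the raw count gives 274 − 13 + 15 = 276 true density bands.
Specimen A: 276 density bands at 2 per year is 276 / 2 = 138 years.
A: 1687.5 mm over 138 years gives 1687.5 / 138 ≈ 12.228 mm/yr.
B spans 774.2 / 12.228 = 63.31 years; at 2 density bands per year that is 63.31 × 2 ≈ 127 density bands.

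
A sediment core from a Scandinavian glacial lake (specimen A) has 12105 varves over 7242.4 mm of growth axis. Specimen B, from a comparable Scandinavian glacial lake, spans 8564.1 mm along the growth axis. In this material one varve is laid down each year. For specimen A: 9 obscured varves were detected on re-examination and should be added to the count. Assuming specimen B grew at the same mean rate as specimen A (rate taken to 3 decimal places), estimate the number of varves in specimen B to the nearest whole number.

Specimen A: correcting the raw count gives 12105 + 9 = 12114 true varves.
A: 7242.4 mm over 12114 years gives 7242.4 / 12114 ≈ 0.598 mm per year.
Specimen B: 8564.1 mm / 0.598 mm per year = 14321.24 years ≈ 14321 varves.

14321 varves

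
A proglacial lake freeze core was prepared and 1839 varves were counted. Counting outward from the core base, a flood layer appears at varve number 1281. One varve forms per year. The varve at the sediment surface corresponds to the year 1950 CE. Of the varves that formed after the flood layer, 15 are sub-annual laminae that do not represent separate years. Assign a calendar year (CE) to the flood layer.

1407 CE

1839 − 1281 = 558 varves lie beyond the flood layer toward the sediment surface.
558 − 15 false = 543 true varves after the flood layer.
1950 − 543 = 1407 CE.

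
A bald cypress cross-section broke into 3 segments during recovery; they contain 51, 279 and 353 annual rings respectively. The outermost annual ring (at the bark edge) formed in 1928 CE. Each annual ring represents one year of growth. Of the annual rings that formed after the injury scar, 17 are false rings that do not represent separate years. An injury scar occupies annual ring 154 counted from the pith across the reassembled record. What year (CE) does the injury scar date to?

Total annual rings = 51 + 279 + 353 = 683.
Between annual ring 154 and the bark edge there are 683 − 154 = 529 annual rings.
529 − 17 false = 512 true annual rings after the injury scar.
Counting back 512 years from 1928 CE places the injury scar in 1928 − 512 = 1416 CE.

1416 CE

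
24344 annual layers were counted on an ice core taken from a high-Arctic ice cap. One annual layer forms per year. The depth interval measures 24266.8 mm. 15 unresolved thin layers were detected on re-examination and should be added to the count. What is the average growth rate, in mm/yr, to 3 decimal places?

0.996 mm/yr

True annual layer count = 24344 + 15 = 24359.
24266.8 mm over 24359 years gives 24266.8 / 24359 ≈ 0.996 mm/yr.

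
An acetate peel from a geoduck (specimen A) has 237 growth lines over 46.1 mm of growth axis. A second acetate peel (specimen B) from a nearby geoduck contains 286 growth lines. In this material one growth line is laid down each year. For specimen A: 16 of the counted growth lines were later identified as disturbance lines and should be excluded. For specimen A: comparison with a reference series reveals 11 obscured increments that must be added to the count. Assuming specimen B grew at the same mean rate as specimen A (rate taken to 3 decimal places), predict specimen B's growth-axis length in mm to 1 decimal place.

Specimen A: true growth line count = 237 − 16 + 11 = 232.
A: Extension rate ≈ 46.1 / 232 = 0.199 mm per year.
Length of B = 0.199 × 286 = 56.9 mm.

56.9 mm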